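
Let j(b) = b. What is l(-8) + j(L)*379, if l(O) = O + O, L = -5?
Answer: -1911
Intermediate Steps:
l(O) = 2*O
l(-8) + j(L)*379 = 2*(-8) - 5*379 = -16 - 1895 = -1911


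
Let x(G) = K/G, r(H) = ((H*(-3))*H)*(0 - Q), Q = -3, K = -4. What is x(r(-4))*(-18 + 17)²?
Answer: 1/36 ≈ 0.027778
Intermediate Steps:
r(H) = -9*H² (r(H) = ((H*(-3))*H)*(0 - 1*(-3)) = ((-3*H)*H)*(0 + 3) = -3*H²*3 = -9*H²)
x(G) = -4/G
x(r(-4))*(-18 + 17)² = (-4/((-9*(-4)²)))*(-18 + 17)² = -4/((-9*16))*(-1)² = -4/(-144)*1 = -4*(-1/144)*1 = (1/36)*1 = 1/36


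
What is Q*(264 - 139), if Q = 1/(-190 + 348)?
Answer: 125/158 ≈ 0.79114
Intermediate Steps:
Q = 1/158 ≈ 0.0063291
Q*(264 - 139) = (264 - 139)/158 = (1/158)*125 = 125/158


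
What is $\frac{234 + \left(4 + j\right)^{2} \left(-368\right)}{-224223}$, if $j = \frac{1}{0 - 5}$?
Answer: $\frac{126998}{5605575} \approx 0.022656$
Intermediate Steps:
$j = - \frac{1}{5}$ ($j = \frac{1}{-5} = - \frac{1}{5} \approx -0.2$)
$\frac{234 + \left(4 + j\right)^{2} \left(-368\right)}{-224223} = \frac{234 + \left(4 - \frac{1}{5}\right)^{2} \left(-368\right)}{-224223} = \left(234 + \left(\frac{19}{5}\right)^{2} \left(-368\right)\right) \left(- \frac{1}{224223}\right) = \left(234 + \frac{361}{25} \left(-368\right)\right) \left(- \frac{1}{224223}\right) = \left(234 - \frac{132848}{25}\right) \left(- \frac{1}{224223}\right) = \left(- \frac{126998}{25}\right) \left(- \frac{1}{224223}\right) = \frac{126998}{5605575}$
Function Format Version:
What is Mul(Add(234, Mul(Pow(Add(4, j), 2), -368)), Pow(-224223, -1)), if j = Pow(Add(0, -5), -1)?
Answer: Rational(126998, 5605575) ≈ 0.022656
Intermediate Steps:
j = Rational(-1, 5) (j = Pow(-5, -1) = Rational(-1, 5) ≈ -0.20000)
Mul(Add(234, Mul(Pow(Add(4, j), 2), -368)), Pow(-224223, -1)) = Mul(Add(234, Mul(Pow(Add(4, Rational(-1, 5)), 2), -368)), Pow(-224223, -1)) = Mul(Add(234, Mul(Pow(Rational(19, 5), 2), -368)), Rational(-1, 224223)) = Mul(Add(234, Mul(Rational(361, 25), -368)), Rational(-1, 224223)) = Mul(Add(234, Rational(-132848, 25)), Rational(-1, 224223)) = Mul(Rational(-126998, 25), Rational(-1, 224223)) = Rational(126998, 5605575)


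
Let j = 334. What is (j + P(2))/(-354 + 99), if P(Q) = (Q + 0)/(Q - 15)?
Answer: -868/663 ≈ -1.3092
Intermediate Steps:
P(Q) = Q/(-15 + Q)
(j + P(2))/(-354 + 99) = (334 + 2/(-15 + 2))/(-354 + 99) = (334 + 2/(-13))/(-255) = (334 + 2*(-1/13))*(-1/255) = (334 - 2/13)*(-1/255) = (4340/13)*(-1/255) = -868/663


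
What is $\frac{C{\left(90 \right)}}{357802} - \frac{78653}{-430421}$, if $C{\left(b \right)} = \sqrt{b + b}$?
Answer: $\frac{78653}{430421} + \frac{3 \sqrt{5}}{178901} \approx 0.18277$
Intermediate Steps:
$C{\left(b \right)} = \sqrt{2} \sqrt{b}$ ($C{\left(b \right)} = \sqrt{2 b} = \sqrt{2} \sqrt{b}$)
$\frac{C{\left(90 \right)}}{357802} - \frac{78653}{-430421} = \frac{\sqrt{2} \sqrt{90}}{357802} - \frac{78653}{-430421} = \sqrt{2} \cdot 3 \sqrt{10} \cdot \frac{1}{357802} - - \frac{78653}{430421} = 6 \sqrt{5} \cdot \frac{1}{357802} + \frac{78653}{430421} = \frac{3 \sqrt{5}}{178901} + \frac{78653}{430421} = \frac{78653}{430421} + \frac{3 \sqrt{5}}{178901}$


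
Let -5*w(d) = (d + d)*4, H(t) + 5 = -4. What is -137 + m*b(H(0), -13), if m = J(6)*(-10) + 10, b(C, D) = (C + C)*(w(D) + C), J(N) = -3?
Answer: -8633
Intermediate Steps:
H(t) = -9 (H(t) = -5 - 4 = -9)
w(d) = -8*d/5 (w(d) = -(d + d)*4/5 = -2*d*4/5 = -8*d/5)
b(C, D) = 2*C*(C - 8*D/5) (b(C, D) = (C + C)*(-8*D/5 + C) = (2*C)*(C - 8*D/5) = 2*C*(C - 8*D/5))
m = 40 (m = -3*(-10) + 10 = 30 + 10 = 40)
-137 + m*b(H(0), -13) = -137 + 40*((⅖)*(-9)*(-8*(-13) + 5*(-9))) = -137 + 40*((⅖)*(-9)*(104 - 45)) = -137 + 40*((⅖)*(-9)*59) = -137 + 40*(-1062/5) = -137 - 8496 = -8633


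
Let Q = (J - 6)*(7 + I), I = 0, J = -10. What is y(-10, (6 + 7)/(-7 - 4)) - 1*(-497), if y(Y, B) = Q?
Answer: 385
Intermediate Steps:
Q = -112 (Q = (-10 - 6)*(7 + 0) = -16*7 = -112)
y(Y, B) = -112
y(-10, (6 + 7)/(-7 - 4)) - 1*(-497) = -112 - 1*(-497) = -112 + 497 = 385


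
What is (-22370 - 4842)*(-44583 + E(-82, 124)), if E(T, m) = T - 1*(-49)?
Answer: 1214090592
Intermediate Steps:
E(T, m) = 49 + T (E(T, m) = T + 49 = 49 + T)
(-22370 - 4842)*(-44583 + E(-82, 124)) = (-22370 - 4842)*(-44583 + (49 - 82)) = -27212*(-44583 - 33) = -27212*(-44616) = 1214090592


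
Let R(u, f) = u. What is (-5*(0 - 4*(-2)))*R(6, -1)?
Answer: -240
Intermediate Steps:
(-5*(0 - 4*(-2)))*R(6, -1) = -5*(0 - 4*(-2))*6 = -5*(0 + 8)*6 = -5*8*6 = -40*6 = -240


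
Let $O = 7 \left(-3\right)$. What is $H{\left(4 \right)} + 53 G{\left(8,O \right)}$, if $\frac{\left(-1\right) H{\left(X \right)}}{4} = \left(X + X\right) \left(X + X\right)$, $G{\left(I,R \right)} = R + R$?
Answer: $-2482$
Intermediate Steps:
$O = -21$
$G{\left(I,R \right)} = 2 R$
$H{\left(X \right)} = - 16 X^{2}$ ($H{\left(X \right)} = - 4 \left(X + X\right) \left(X + X\right) = - 4 \cdot 2 X 2 X = - 4 \cdot 4 X^{2} = - 16 X^{2}$)
$H{\left(4 \right)} + 53 G{\left(8,O \right)} = - 16 \cdot 4^{2} + 53 \cdot 2 \left(-21\right) = \left(-16\right) 16 + 53 \left(-42\right) = -256 - 2226 = -2482$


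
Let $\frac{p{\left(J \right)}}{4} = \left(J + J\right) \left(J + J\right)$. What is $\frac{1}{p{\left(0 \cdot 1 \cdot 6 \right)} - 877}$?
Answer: $- \frac{1}{877} \approx -0.0011403$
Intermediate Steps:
$p{\left(J \right)} = 16 J^{2}$ ($p{\left(J \right)} = 4 \left(J + J\right) \left(J + J\right) = 4 \cdot 2 J 2 J = 4 \cdot 4 J^{2} = 16 J^{2}$)
$\frac{1}{p{\left(0 \cdot 1 \cdot 6 \right)} - 877} = \frac{1}{16 \left(0 \cdot 1 \cdot 6\right)^{2} - 877} = \frac{1}{16 \left(0 \cdot 6\right)^{2} - 877} = \frac{1}{16 \cdot 0^{2} - 877} = \frac{1}{16 \cdot 0 - 877} = \frac{1}{0 - 877} = \frac{1}{-877} = - \frac{1}{877}$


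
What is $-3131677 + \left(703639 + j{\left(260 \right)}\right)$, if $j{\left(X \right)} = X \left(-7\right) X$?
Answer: $-2901238$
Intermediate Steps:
$j{\left(X \right)} = - 7 X^{2}$ ($j{\left(X \right)} = - 7 X X = - 7 X^{2}$)
$-3131677 + \left(703639 + j{\left(260 \right)}\right) = -3131677 + \left(703639 - 7 \cdot 260^{2}\right) = -3131677 + \left(703639 - 473200\right) = -3131677 + 230439 = -2901238$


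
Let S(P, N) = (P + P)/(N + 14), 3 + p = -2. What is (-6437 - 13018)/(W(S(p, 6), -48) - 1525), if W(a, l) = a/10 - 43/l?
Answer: 4669200/365797 ≈ 12.764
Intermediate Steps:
p = -5 (p = -3 - 2 = -5)
S(P, N) = 2*P/(14 + N) (S(P, N) = (2*P)/(14 + N) = 2*P/(14 + N))
W(a, l) = -43/l + a/10 (W(a, l) = a*(⅒) - 43/l = a/10 - 43/l = -43/l + a/10)
(-6437 - 13018)/(W(S(p, 6), -48) - 1525) = (-6437 - 13018)/((-43/(-48) + (2*(-5)/(14 + 6))/10) - 1525) = -19455/((-43*(-1/48) + (2*(-5)/20)/10) - 1525) = -19455/((43/48 + (2*(-5)*(1/20))/10) - 1525) = -19455/((43/48 + (⅒)*(-½)) - 1525) = -19455/((43/48 - 1/20) - 1525) = -19455/(203/240 - 1525) = -19455/(-365797/240) = -19455*(-240/365797) = 4669200/365797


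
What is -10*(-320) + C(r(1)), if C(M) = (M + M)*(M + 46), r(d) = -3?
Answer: 2942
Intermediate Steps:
C(M) = 2*M*(46 + M) (C(M) = (2*M)*(46 + M) = 2*M*(46 + M))
-10*(-320) + C(r(1)) = -10*(-320) + 2*(-3)*(46 - 3) = 3200 + 2*(-3)*43 = 3200 - 258 = 2942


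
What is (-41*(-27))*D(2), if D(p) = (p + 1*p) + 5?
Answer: 9963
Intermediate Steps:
D(p) = 5 + 2*p (D(p) = (p + p) + 5 = 2*p + 5 = 5 + 2*p)
(-41*(-27))*D(2) = (-41*(-27))*(5 + 2*2) = 1107*(5 + 4) = 1107*9 = 9963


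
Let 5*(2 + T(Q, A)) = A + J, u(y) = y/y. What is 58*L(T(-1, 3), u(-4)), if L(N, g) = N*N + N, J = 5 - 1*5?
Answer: 812/25 ≈ 32.480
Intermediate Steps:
u(y) = 1
J = 0 (J = 5 - 5 = 0)
T(Q, A) = -2 + A/5 (T(Q, A) = -2 + (A + 0)/5 = -2 + A/5)
L(N, g) = N + N**2 (L(N, g) = N**2 + N = N + N**2)
58*L(T(-1, 3), u(-4)) = 58*((-2 + (1/5)*3)*(1 + (-2 + (1/5)*3))) = 58*((-2 + 3/5)*(1 + (-2 + 3/5))) = 58*(-7*(1 - 7/5)/5) = 58*(-7/5*(-2/5)) = 58*(14/25) = 812/25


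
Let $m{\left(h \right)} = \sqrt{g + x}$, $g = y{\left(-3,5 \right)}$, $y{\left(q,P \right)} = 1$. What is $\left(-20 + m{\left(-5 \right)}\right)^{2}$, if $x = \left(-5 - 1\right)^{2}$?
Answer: $\left(20 - \sqrt{37}\right)^{2} \approx 193.69$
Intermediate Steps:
$g = 1$
$x = 36$ ($x = \left(-6\right)^{2} = 36$)
$m{\left(h \right)} = \sqrt{37}$ ($m{\left(h \right)} = \sqrt{1 + 36} = \sqrt{37}$)
$\left(-20 + m{\left(-5 \right)}\right)^{2} = \left(-20 + \sqrt{37}\right)^{2}$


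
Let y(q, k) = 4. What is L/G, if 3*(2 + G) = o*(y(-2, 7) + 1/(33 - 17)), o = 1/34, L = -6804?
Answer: 1586304/457 ≈ 3471.1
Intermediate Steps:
o = 1/34 ≈ 0.029412
G = -3199/1632 (G = -2 + ((4 + 1/(33 - 17))/34)/3 = -2 + ((4 + 1/16)/34)/3 = -2 + ((1/34)*(65/16))/3 = -2 + (⅓)*(65/544) = -2 + 65/1632 = -3199/1632 ≈ -1.9602)
L/G = -6804/(-3199/1632) = -6804*(-1632/3199) = 1586304/457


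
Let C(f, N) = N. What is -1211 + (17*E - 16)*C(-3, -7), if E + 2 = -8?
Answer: 91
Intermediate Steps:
E = -10 (E = -2 - 8 = -10)
-1211 + (17*E - 16)*C(-3, -7) = -1211 + (17*(-10) - 16)*(-7) = -1211 + (-170 - 16)*(-7) = -1211 - 186*(-7) = -1211 + 1302 = 91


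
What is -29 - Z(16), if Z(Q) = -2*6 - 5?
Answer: -12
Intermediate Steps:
Z(Q) = -17 (Z(Q) = -12 - 5 = -17)
-29 - Z(16) = -29 - 1*(-17) = -29 + 17 = -12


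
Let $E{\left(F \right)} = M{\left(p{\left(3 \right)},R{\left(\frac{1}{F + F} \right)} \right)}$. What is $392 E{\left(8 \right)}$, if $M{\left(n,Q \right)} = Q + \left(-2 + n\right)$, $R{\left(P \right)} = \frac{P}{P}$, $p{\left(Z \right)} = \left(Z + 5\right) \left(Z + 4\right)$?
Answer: $21560$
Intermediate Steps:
$p{\left(Z \right)} = \left(4 + Z\right) \left(5 + Z\right)$ ($p{\left(Z \right)} = \left(5 + Z\right) \left(4 + Z\right) = \left(4 + Z\right) \left(5 + Z\right)$)
$R{\left(P \right)} = 1$
$M{\left(n,Q \right)} = -2 + Q + n$
$E{\left(F \right)} = 55$ ($E{\left(F \right)} = -2 + 1 + \left(20 + 3^{2} + 9 \cdot 3\right) = -2 + 1 + \left(20 + 9 + 27\right) = -2 + 1 + 56 = 55$)
$392 E{\left(8 \right)} = 392 \cdot 55 = 21560$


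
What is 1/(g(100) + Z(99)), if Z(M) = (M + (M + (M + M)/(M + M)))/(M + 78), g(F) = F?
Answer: 177/17899 ≈ 0.0098888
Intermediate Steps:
Z(M) = (1 + 2*M)/(78 + M) (Z(M) = (M + (M + (2*M)/((2*M))))/(78 + M) = (M + (M + (2*M)*(1/(2*M))))/(78 + M) = (M + (M + 1))/(78 + M) = (M + (1 + M))/(78 + M) = (1 + 2*M)/(78 + M))
1/(g(100) + Z(99)) = 1/(100 + (1 + 2*99)/(78 + 99)) = 1/(100 + (1 + 198)/177) = 1/(100 + (1/177)*199) = 1/(100 + 199/177) = 1/(17899/177) = 177/17899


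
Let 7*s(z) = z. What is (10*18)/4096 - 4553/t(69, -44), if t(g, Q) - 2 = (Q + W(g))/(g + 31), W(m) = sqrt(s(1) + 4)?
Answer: -509112437865/174410752 + 455300*sqrt(203)/170323 ≈ -2881.0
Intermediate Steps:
s(z) = z/7
W(m) = sqrt(203)/7 (W(m) = sqrt((1/7)*1 + 4) = sqrt(1/7 + 4) = sqrt(29/7) = sqrt(203)/7)
t(g, Q) = 2 + (Q + sqrt(203)/7)/(31 + g) (t(g, Q) = 2 + (Q + sqrt(203)/7)/(g + 31) = 2 + (Q + sqrt(203)/7)/(31 + g))
(10*18)/4096 - 4553/t(69, -44) = (10*18)/4096 - 4553*(31 + 69)/(62 - 44 + 2*69 + sqrt(203)/7) = 180*(1/4096) - 4553*100/(62 - 44 + 138 + sqrt(203)/7) = 45/1024 - 4553*100/(156 + sqrt(203)/7) = 45/1024 - 4553/(39/25 + sqrt(203)/700)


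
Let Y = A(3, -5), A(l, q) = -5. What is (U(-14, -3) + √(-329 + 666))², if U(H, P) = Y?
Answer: (5 - √337)² ≈ 178.42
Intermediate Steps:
Y = -5
U(H, P) = -5
(U(-14, -3) + √(-329 + 666))² = (-5 + √(-329 + 666))² = (-5 + √337)²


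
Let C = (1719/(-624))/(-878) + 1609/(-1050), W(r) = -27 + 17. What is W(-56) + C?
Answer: -1105396183/95877600 ≈ -11.529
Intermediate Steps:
W(r) = -10
C = -146620183/95877600 (C = (1719*(-1/624))*(-1/878) + 1609*(-1/1050) = -573/208*(-1/878) - 1609/1050 = 573/182624 - 1609/1050 = -146620183/95877600 ≈ -1.5292)
W(-56) + C = -10 - 146620183/95877600 = -1105396183/95877600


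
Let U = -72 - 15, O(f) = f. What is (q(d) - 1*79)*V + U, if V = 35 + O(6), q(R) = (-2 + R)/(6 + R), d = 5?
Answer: -36463/11 ≈ -3314.8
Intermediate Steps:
q(R) = (-2 + R)/(6 + R)
U = -87
V = 41 (V = 35 + 6 = 41)
(q(d) - 1*79)*V + U = ((-2 + 5)/(6 + 5) - 1*79)*41 - 87 = (3/11 - 79)*41 - 87 = -866/11*41 - 87 = -35506/11 - 87 = -36463/11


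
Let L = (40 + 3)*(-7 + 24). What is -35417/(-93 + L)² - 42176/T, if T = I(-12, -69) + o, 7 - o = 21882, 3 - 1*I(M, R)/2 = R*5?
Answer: 16417391101/8620784876 ≈ 1.9044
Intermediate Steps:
I(M, R) = 6 - 10*R (I(M, R) = 6 - 2*R*5 = 6 - 10*R)
o = -21875 (o = 7 - 1*21882 = 7 - 21882 = -21875)
L = 731 (L = 43*17 = 731)
T = -21179 (T = (6 - 10*(-69)) - 21875 = (6 + 690) - 21875 = 696 - 21875 = -21179)
-35417/(-93 + L)² - 42176/T = -35417/(-93 + 731)² - 42176/(-21179) = -35417/(638²) - 42176*(-1/21179) = -35417/407044 + 42176/21179 = 16417391101/8620784876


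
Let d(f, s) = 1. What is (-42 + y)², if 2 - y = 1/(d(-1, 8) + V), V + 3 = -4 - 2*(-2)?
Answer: 6241/4 ≈ 1560.3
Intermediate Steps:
V = -3 (V = -3 + (-4 - 2*(-2)) = -3 + (-4 + 4) = -3 + 0 = -3)
y = 5/2 (y = 2 - 1/(1 - 3) = 2 - 1/(-2) = 2 - 1*(-½) = 2 + ½ = 5/2 ≈ 2.5000)
(-42 + y)² = (-42 + 5/2)² = (-79/2)² = 6241/4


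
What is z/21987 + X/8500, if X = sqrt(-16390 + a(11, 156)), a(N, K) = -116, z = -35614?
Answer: -35614/21987 + 3*I*sqrt(1834)/8500 ≈ -1.6198 + 0.015115*I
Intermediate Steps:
X = 3*I*sqrt(1834) (X = sqrt(-16390 - 116) = sqrt(-16506) = 3*I*sqrt(1834) ≈ 128.48*I)
z/21987 + X/8500 = -35614/21987 + (3*I*sqrt(1834))/8500 = -35614*1/21987 + (3*I*sqrt(1834))*(1/8500) = -35614/21987 + 3*I*sqrt(1834)/8500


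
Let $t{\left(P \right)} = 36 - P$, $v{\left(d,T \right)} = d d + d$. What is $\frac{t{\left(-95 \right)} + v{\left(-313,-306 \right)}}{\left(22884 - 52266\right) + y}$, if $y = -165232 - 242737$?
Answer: $- \frac{97787}{437351} \approx -0.22359$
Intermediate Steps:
$v{\left(d,T \right)} = d + d^{2}$ ($v{\left(d,T \right)} = d^{2} + d = d + d^{2}$)
$y = -407969$ ($y = -165232 - 242737 = -407969$)
$\frac{t{\left(-95 \right)} + v{\left(-313,-306 \right)}}{\left(22884 - 52266\right) + y} = \frac{\left(36 - -95\right) - 313 \left(1 - 313\right)}{\left(22884 - 52266\right) - 407969} = \frac{\left(36 + 95\right) - -97656}{\left(22884 - 52266\right) - 407969} = \frac{131 + 97656}{-29382 - 407969} = \frac{97787}{-437351} = 97787 \left(- \frac{1}{437351}\right) = - \frac{97787}{437351}$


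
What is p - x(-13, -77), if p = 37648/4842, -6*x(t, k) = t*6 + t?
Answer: -35789/4842 ≈ -7.3914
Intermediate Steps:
x(t, k) = -7*t/6 (x(t, k) = -(t*6 + t)/6 = -(6*t + t)/6 = -7*t/6)
p = 18824/2421 (p = 37648*(1/4842) = 18824/2421 ≈ 7.7753)
p - x(-13, -77) = 18824/2421 - (-7)*(-13)/6 = 18824/2421 - 1*91/6 = 18824/2421 - 91/6 = -35789/4842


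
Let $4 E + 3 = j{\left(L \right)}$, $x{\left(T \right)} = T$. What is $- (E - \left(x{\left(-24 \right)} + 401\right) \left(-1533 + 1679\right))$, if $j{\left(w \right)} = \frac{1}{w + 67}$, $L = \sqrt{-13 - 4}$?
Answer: $\frac{992090459}{18024} + \frac{i \sqrt{17}}{18024} \approx 55043.0 + 0.00022876 i$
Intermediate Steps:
$L = i \sqrt{17}$ ($L = \sqrt{-17} = i \sqrt{17} \approx 4.1231 i$)
$j{\left(w \right)} = \frac{1}{67 + w}$
$E = - \frac{3}{4} + \frac{1}{4 \left(67 + i \sqrt{17}\right)} \approx -0.74628 - 0.00022876 i$
$- (E - \left(x{\left(-24 \right)} + 401\right) \left(-1533 + 1679\right)) = - (\frac{- 3 \sqrt{17} + 200 i}{4 \left(\sqrt{17} - 67 i\right)} - \left(-24 + 401\right) \left(-1533 + 1679\right)) = - (\frac{- 3 \sqrt{17} + 200 i}{4 \left(\sqrt{17} - 67 i\right)} - 377 \cdot 146) = - (\frac{- 3 \sqrt{17} + 200 i}{4 \left(\sqrt{17} - 67 i\right)} - 55042) = - (-55042 + \frac{- 3 \sqrt{17} + 200 i}{4 \left(\sqrt{17} - 67 i\right)}) = 55042 - \frac{- 3 \sqrt{17} + 200 i}{4 \left(\sqrt{17} - 67 i\right)}$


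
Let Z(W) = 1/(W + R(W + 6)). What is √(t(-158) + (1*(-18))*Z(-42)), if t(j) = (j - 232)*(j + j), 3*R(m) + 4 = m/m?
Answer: √227871534/43 ≈ 351.06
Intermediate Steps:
R(m) = -1 (R(m) = -4/3 + (m/m)/3 = -4/3 + (⅓)*1 = -4/3 + ⅓ = -1)
Z(W) = 1/(-1 + W) (Z(W) = 1/(W - 1) = 1/(-1 + W))
t(j) = 2*j*(-232 + j) (t(j) = (-232 + j)*(2*j) = 2*j*(-232 + j))
√(t(-158) + (1*(-18))*Z(-42)) = √(2*(-158)*(-232 - 158) + (1*(-18))/(-1 - 42)) = √(2*(-158)*(-390) - 18/(-43)) = √(123240 - 18*(-1/43)) = √(123240 + 18/43) = √(5299338/43) = √227871534/43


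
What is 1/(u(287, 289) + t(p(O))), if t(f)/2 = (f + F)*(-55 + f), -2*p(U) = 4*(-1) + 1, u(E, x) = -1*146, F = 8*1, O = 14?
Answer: -2/2325 ≈ -0.00086022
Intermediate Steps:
F = 8
u(E, x) = -146
p(U) = 3/2 (p(U) = -(4*(-1) + 1)/2 = -(-4 + 1)/2 = -½*(-3) = 3/2)
t(f) = 2*(-55 + f)*(8 + f) (t(f) = 2*((f + 8)*(-55 + f)) = 2*((8 + f)*(-55 + f)) = 2*((-55 + f)*(8 + f)) = 2*(-55 + f)*(8 + f))
1/(u(287, 289) + t(p(O))) = 1/(-146 + (-880 - 94*3/2 + 2*(3/2)²)) = 1/(-146 + (-880 - 141 + 2*(9/4))) = 1/(-146 + (-880 - 141 + 9/2)) = 1/(-146 - 2033/2) = 1/(-2325/2) = -2/2325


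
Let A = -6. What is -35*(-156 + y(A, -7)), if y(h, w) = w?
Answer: 5705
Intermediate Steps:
-35*(-156 + y(A, -7)) = -35*(-156 - 7) = -35*(-163) = 5705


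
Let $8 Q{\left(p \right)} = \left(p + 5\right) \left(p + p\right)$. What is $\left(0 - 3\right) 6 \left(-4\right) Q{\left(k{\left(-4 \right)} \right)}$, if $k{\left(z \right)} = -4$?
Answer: $-72$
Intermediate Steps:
$Q{\left(p \right)} = \frac{p \left(5 + p\right)}{4}$ ($Q{\left(p \right)} = \frac{\left(p + 5\right) \left(p + p\right)}{8} = \frac{\left(5 + p\right) 2 p}{8} = \frac{2 p \left(5 + p\right)}{8} = \frac{p \left(5 + p\right)}{4}$)
$\left(0 - 3\right) 6 \left(-4\right) Q{\left(k{\left(-4 \right)} \right)} = \left(0 - 3\right) 6 \left(-4\right) \frac{1}{4} \left(-4\right) \left(5 - 4\right) = \left(-3\right) 6 \left(-4\right) \frac{1}{4} \left(-4\right) 1 = \left(-18\right) \left(-4\right) \left(-1\right) = 72 \left(-1\right) = -72$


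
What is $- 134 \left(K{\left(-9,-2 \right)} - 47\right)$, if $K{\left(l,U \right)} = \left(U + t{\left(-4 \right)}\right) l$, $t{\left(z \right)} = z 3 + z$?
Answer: $-15410$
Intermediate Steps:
$t{\left(z \right)} = 4 z$ ($t{\left(z \right)} = 3 z + z = 4 z$)
$K{\left(l,U \right)} = l \left(-16 + U\right)$ ($K{\left(l,U \right)} = \left(U + 4 \left(-4\right)\right) l = \left(U - 16\right) l = \left(-16 + U\right) l = l \left(-16 + U\right)$)
$- 134 \left(K{\left(-9,-2 \right)} - 47\right) = - 134 \left(- 9 \left(-16 - 2\right) - 47\right) = - 134 \left(\left(-9\right) \left(-18\right) - 47\right) = - 134 \left(162 - 47\right) = \left(-134\right) 115 = -15410$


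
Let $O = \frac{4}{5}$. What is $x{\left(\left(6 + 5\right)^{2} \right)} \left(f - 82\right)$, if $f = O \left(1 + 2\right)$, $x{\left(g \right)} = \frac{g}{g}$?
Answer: $- \frac{398}{5} \approx -79.6$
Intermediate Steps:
$O = \frac{4}{5}$ ($O = 4 \cdot \frac{1}{5} = \frac{4}{5} \approx 0.8$)
$x{\left(g \right)} = 1$
$f = \frac{12}{5}$ ($f = \frac{4 \left(1 + 2\right)}{5} = \frac{4}{5} \cdot 3 = \frac{12}{5} \approx 2.4$)
$x{\left(\left(6 + 5\right)^{2} \right)} \left(f - 82\right) = 1 \left(\frac{12}{5} - 82\right) = 1 \left(- \frac{398}{5}\right) = - \frac{398}{5}$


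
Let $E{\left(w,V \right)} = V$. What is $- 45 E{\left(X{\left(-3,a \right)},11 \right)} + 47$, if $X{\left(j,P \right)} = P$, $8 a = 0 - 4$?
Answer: $-448$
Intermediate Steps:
$a = - \frac{1}{2}$ ($a = \frac{0 - 4}{8} = \frac{1}{8} \left(-4\right) = - \frac{1}{2} \approx -0.5$)
$- 45 E{\left(X{\left(-3,a \right)},11 \right)} + 47 = \left(-45\right) 11 + 47 = -495 + 47 = -448$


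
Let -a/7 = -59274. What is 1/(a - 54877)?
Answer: 1/360041 ≈ 2.7775e-6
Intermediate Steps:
a = 414918 (a = -7*(-59274) = 414918)
1/(a - 54877) = 1/(414918 - 54877) = 1/360041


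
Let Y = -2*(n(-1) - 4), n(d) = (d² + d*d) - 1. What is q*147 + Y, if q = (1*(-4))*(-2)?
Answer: 1182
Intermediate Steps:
n(d) = -1 + 2*d² (n(d) = (d² + d²) - 1 = 2*d² - 1 = -1 + 2*d²)
q = 8 (q = -4*(-2) = 8)
Y = 6 (Y = -2*((-1 + 2*(-1)²) - 4) = -2*((-1 + 2*1) - 4) = -2*((-1 + 2) - 4) = -2*(1 - 4) = -2*(-3) = 6)
q*147 + Y = 8*147 + 6 = 1176 + 6 = 1182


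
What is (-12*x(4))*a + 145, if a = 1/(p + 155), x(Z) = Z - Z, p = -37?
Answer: 145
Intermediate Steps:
x(Z) = 0
a = 1/118 (a = 1/(-37 + 155) = 1/118 ≈ 0.0084746)
(-12*x(4))*a + 145 = -12*0*(1/118) + 145 = 0*(1/118) + 145 = 0 + 145 = 145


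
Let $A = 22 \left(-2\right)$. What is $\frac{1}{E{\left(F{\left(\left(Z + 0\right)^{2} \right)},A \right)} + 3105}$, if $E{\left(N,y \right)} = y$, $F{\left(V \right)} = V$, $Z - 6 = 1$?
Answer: $\frac{1}{3061} \approx 0.00032669$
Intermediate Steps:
$Z = 7$ ($Z = 6 + 1 = 7$)
$A = -44$
$\frac{1}{E{\left(F{\left(\left(Z + 0\right)^{2} \right)},A \right)} + 3105} = \frac{1}{-44 + 3105} = \frac{1}{3061}$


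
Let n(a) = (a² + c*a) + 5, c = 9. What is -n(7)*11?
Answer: -1287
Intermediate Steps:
n(a) = 5 + a² + 9*a (n(a) = (a² + 9*a) + 5 = 5 + a² + 9*a)
-n(7)*11 = -(5 + 7² + 9*7)*11 = -(5 + 49 + 63)*11 = -117*11 = -1*1287 = -1287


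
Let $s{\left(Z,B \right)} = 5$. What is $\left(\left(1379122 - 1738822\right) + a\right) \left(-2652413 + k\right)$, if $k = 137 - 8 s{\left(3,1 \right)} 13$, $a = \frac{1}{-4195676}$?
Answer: $\frac{4110495319139475253}{4195676} \approx 9.797 \cdot 10^{11}$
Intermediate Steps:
$a = - \frac{1}{4195676} \approx -2.3834 \cdot 10^{-7}$
$k = -71240$ ($k = 137 \left(-8\right) 5 \cdot 13 = 137 \left(\left(-40\right) 13\right) = 137 \left(-520\right) = -71240$)
$\left(\left(1379122 - 1738822\right) + a\right) \left(-2652413 + k\right) = \left(\left(1379122 - 1738822\right) - \frac{1}{4195676}\right) \left(-2652413 - 71240\right) = \left(\left(1379122 - 1738822\right) - \frac{1}{4195676}\right) \left(-2723653\right) = \left(-359700 - \frac{1}{4195676}\right) \left(-2723653\right) = \left(- \frac{1509184657201}{4195676}\right) \left(-2723653\right) = \frac{4110495319139475253}{4195676}$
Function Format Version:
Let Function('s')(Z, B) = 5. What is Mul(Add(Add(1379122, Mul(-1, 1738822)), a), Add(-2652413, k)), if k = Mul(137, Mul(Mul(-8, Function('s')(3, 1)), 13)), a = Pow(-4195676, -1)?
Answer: Rational(4110495319139475253, 4195676) ≈ 9.7970e+11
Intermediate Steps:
a = Rational(-1, 4195676) ≈ -2.3834e-7
k = -71240 (k = Mul(137, Mul(Mul(-8, 5), 13)) = Mul(137, Mul(-40, 13)) = Mul(137, -520) = -71240)
Mul(Add(Add(1379122, Mul(-1, 1738822)), a), Add(-2652413, k)) = Mul(Add(Add(1379122, Mul(-1, 1738822)), Rational(-1, 4195676)), Add(-2652413, -71240)) = Mul(Add(Add(1379122, -1738822), Rational(-1, 4195676)), -2723653) = Mul(Add(-359700, Rational(-1, 4195676)), -2723653) = Mul(Rational(-1509184657201, 4195676), -2723653) = Rational(4110495319139475253, 4195676)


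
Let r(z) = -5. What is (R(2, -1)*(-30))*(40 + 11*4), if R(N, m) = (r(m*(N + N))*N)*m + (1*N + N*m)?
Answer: -25200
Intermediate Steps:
R(N, m) = N - 4*N*m (R(N, m) = (-5*N)*m + (1*N + N*m) = -5*N*m + (N + N*m) = N - 4*N*m)
(R(2, -1)*(-30))*(40 + 11*4) = ((2*(1 - 4*(-1)))*(-30))*(40 + 11*4) = ((2*(1 + 4))*(-30))*(40 + 44) = ((2*5)*(-30))*84 = (10*(-30))*84 = -300*84 = -25200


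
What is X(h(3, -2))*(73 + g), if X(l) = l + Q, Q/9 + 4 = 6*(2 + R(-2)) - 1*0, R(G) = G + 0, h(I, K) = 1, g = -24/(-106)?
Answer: -135835/53 ≈ -2562.9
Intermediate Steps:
g = 12/53 (g = -24*(-1/106) = 12/53 ≈ 0.22642)
R(G) = G
Q = -36 (Q = -36 + 9*(6*(2 - 2) - 1*0) = -36 + 9*(6*0 + 0) = -36 + 9*(0 + 0) = -36 + 9*0 = -36 + 0 = -36)
X(l) = -36 + l (X(l) = l - 36 = -36 + l)
X(h(3, -2))*(73 + g) = (-36 + 1)*(73 + 12/53) = -35*3881/53 = -135835/53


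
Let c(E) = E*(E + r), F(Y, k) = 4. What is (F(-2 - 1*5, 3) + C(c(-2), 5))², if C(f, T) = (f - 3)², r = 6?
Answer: 15625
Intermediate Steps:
c(E) = E*(6 + E) (c(E) = E*(E + 6) = E*(6 + E))
C(f, T) = (-3 + f)²
(F(-2 - 1*5, 3) + C(c(-2), 5))² = (4 + (-3 - 2*(6 - 2))²)² = (4 + (-3 - 2*4)²)² = (4 + (-3 - 8)²)² = (4 + (-11)²)² = (4 + 121)² = 125² = 15625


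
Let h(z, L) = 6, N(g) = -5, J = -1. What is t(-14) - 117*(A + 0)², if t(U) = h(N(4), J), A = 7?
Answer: -5727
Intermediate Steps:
t(U) = 6
t(-14) - 117*(A + 0)² = 6 - 117*(7 + 0)² = 6 - 117*7² = 6 - 117*49 = 6 - 5733 = -5727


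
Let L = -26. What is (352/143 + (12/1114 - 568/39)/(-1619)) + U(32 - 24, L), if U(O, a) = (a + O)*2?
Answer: -1179216022/35169537 ≈ -33.529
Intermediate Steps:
U(O, a) = 2*O + 2*a (U(O, a) = (O + a)*2 = 2*O + 2*a)
(352/143 + (12/1114 - 568/39)/(-1619)) + U(32 - 24, L) = (352/143 + (12/1114 - 568/39)/(-1619)) + (2*(32 - 24) + 2*(-26)) = (352*(1/143) + (12*(1/1114) - 568*1/39)*(-1/1619)) + (2*8 - 52) = (32/13 + (6/557 - 568/39)*(-1/1619)) + (16 - 52) = (32/13 - 316142/21723*(-1/1619)) - 36 = (32/13 + 316142/35169537) - 36 = 86887310/35169537 - 36 = -1179216022/35169537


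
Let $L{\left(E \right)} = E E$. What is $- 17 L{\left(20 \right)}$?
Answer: $-6800$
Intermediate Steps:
$L{\left(E \right)} = E^{2}$
$- 17 L{\left(20 \right)} = - 17 \cdot 20^{2} = \left(-17\right) 400 = -6800$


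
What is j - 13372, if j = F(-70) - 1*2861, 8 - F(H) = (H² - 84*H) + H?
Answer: -26935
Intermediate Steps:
F(H) = 8 - H² + 83*H (F(H) = 8 - ((H² - 84*H) + H) = 8 - (H² - 83*H) = 8 + (-H² + 83*H) = 8 - H² + 83*H)
j = -13563 (j = (8 - 1*(-70)² + 83*(-70)) - 1*2861 = (8 - 1*4900 - 5810) - 2861 = (8 - 4900 - 5810) - 2861 = -10702 - 2861 = -13563)
j - 13372 = -13563 - 13372 = -26935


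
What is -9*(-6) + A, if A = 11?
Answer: 65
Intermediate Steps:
-9*(-6) + A = -9*(-6) + 11 = 54 + 11 = 65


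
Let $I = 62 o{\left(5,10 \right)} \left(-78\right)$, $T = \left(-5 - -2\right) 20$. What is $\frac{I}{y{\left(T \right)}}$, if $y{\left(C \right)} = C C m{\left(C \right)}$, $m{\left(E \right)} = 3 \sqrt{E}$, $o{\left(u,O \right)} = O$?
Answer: $\frac{403 i \sqrt{15}}{2700} \approx 0.57808 i$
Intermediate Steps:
$T = -60$ ($T = \left(-5 + 2\right) 20 = \left(-3\right) 20 = -60$)
$I = -48360$ ($I = 62 \cdot 10 \left(-78\right) = 620 \left(-78\right) = -48360$)
$y{\left(C \right)} = 3 C^{\frac{5}{2}}$ ($y{\left(C \right)} = C C 3 \sqrt{C} = C^{2} \cdot 3 \sqrt{C} = 3 C^{\frac{5}{2}}$)
$\frac{I}{y{\left(T \right)}} = - \frac{48360}{3 \left(-60\right)^{\frac{5}{2}}} = - \frac{48360}{3 \cdot 7200 i \sqrt{15}} = - \frac{48360}{21600 i \sqrt{15}} = - 48360 \left(- \frac{i \sqrt{15}}{324000}\right) = \frac{403 i \sqrt{15}}{2700}$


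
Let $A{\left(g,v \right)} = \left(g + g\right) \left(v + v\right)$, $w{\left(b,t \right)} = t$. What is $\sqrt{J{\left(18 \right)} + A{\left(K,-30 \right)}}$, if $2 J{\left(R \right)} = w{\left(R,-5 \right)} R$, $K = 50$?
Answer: $i \sqrt{6045} \approx 77.75 i$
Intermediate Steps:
$J{\left(R \right)} = - \frac{5 R}{2}$ ($J{\left(R \right)} = \frac{\left(-5\right) R}{2} = - \frac{5 R}{2}$)
$A{\left(g,v \right)} = 4 g v$ ($A{\left(g,v \right)} = 2 g 2 v = 4 g v$)
$\sqrt{J{\left(18 \right)} + A{\left(K,-30 \right)}} = \sqrt{\left(- \frac{5}{2}\right) 18 + 4 \cdot 50 \left(-30\right)} = \sqrt{-45 - 6000} = \sqrt{-6045} = i \sqrt{6045}$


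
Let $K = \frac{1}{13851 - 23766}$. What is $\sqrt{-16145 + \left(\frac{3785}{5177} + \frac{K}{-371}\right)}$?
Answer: $\frac{i \sqrt{5854744784122973548776015}}{19043413305} \approx 127.06 i$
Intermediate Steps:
$K = - \frac{1}{9915}$ ($K = \frac{1}{-9915} = - \frac{1}{9915} \approx -0.00010086$)
$\sqrt{-16145 + \left(\frac{3785}{5177} + \frac{K}{-371}\right)} = \sqrt{-16145 + \left(\frac{3785}{5177} - \frac{1}{9915 \left(-371\right)}\right)} = \sqrt{-16145 + \left(3785 \cdot \frac{1}{5177} - - \frac{1}{3678465}\right)} = \sqrt{-16145 + \left(\frac{3785}{5177} + \frac{1}{3678465}\right)} = \sqrt{-16145 + \frac{13922995202}{19043413305}} = \sqrt{- \frac{307441984814023}{19043413305}} = \frac{i \sqrt{5854744784122973548776015}}{19043413305}$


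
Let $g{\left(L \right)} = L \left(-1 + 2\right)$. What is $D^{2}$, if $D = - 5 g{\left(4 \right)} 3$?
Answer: $3600$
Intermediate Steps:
$g{\left(L \right)} = L$ ($g{\left(L \right)} = L 1 = L$)
$D = -60$ ($D = \left(-5\right) 4 \cdot 3 = \left(-20\right) 3 = -60$)
$D^{2} = \left(-60\right)^{2} = 3600$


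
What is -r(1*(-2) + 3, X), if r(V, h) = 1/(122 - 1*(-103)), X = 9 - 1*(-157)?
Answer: -1/225 ≈ -0.0044444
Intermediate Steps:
X = 166 (X = 9 + 157 = 166)
r(V, h) = 1/225 (r(V, h) = 1/(122 + 103) = 1/225)
-r(1*(-2) + 3, X) = -1*1/225 = -1/225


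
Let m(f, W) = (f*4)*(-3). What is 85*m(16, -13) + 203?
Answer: -16117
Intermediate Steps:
m(f, W) = -12*f (m(f, W) = (4*f)*(-3) = -12*f)
85*m(16, -13) + 203 = 85*(-12*16) + 203 = 85*(-192) + 203 = -16320 + 203 = -16117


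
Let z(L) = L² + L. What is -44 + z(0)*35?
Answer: -44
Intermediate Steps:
z(L) = L + L²
-44 + z(0)*35 = -44 + (0*(1 + 0))*35 = -44 + (0*1)*35 = -44 + 0*35 = -44 + 0 = -44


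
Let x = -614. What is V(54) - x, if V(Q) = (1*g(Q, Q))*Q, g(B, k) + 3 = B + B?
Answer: 6284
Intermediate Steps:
g(B, k) = -3 + 2*B (g(B, k) = -3 + (B + B) = -3 + 2*B)
V(Q) = Q*(-3 + 2*Q) (V(Q) = (1*(-3 + 2*Q))*Q = (-3 + 2*Q)*Q = Q*(-3 + 2*Q))
V(54) - x = 54*(-3 + 2*54) - 1*(-614) = 54*(-3 + 108) + 614 = 54*105 + 614 = 5670 + 614 = 6284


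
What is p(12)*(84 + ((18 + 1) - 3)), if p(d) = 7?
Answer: 700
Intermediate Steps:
p(12)*(84 + ((18 + 1) - 3)) = 7*(84 + ((18 + 1) - 3)) = 7*(84 + (19 - 3)) = 7*(84 + 16) = 7*100 = 700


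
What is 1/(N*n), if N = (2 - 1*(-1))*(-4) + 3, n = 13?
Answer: -1/117 ≈ -0.0085470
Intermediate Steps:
N = -9 (N = (2 + 1)*(-4) + 3 = 3*(-4) + 3 = -12 + 3 = -9)
1/(N*n) = 1/(-9*13) = 1/(-117) = -1/117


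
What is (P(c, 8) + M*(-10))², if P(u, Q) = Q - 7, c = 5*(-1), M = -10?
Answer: 10201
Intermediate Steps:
c = -5
P(u, Q) = -7 + Q
(P(c, 8) + M*(-10))² = ((-7 + 8) - 10*(-10))² = (1 + 100)² = 101² = 10201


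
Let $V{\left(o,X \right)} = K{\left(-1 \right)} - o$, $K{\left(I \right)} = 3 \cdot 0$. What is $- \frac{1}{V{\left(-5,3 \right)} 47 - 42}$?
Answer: $- \frac{1}{193} \approx -0.0051813$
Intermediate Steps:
$K{\left(I \right)} = 0$
$V{\left(o,X \right)} = - o$ ($V{\left(o,X \right)} = 0 - o = - o$)
$- \frac{1}{V{\left(-5,3 \right)} 47 - 42} = - \frac{1}{\left(-1\right) \left(-5\right) 47 - 42} = - \frac{1}{5 \cdot 47 - 42} = - \frac{1}{235 - 42} = - \frac{1}{193}$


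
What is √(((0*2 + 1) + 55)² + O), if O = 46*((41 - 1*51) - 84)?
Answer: 6*I*√33 ≈ 34.467*I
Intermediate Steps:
O = -4324 (O = 46*((41 - 51) - 84) = 46*(-10 - 84) = 46*(-94) = -4324)
√(((0*2 + 1) + 55)² + O) = √(((0*2 + 1) + 55)² - 4324) = √(((0 + 1) + 55)² - 4324) = √((1 + 55)² - 4324) = √(56² - 4324) = √(3136 - 4324) = √(-1188) = 6*I*√33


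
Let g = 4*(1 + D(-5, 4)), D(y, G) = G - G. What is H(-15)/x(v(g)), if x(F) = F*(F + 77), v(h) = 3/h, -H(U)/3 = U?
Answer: 240/311 ≈ 0.77170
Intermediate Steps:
D(y, G) = 0
H(U) = -3*U
g = 4 (g = 4*(1 + 0) = 4*1 = 4)
x(F) = F*(77 + F)
H(-15)/x(v(g)) = (-3*(-15))/(((3/4)*(77 + 3/4))) = 45/(((3*(¼))*(77 + 3*(¼)))) = 45/((3*(77 + ¾)/4)) = 45/(((¾)*(311/4))) = 45/(933/16) = 45*(16/933) = 240/311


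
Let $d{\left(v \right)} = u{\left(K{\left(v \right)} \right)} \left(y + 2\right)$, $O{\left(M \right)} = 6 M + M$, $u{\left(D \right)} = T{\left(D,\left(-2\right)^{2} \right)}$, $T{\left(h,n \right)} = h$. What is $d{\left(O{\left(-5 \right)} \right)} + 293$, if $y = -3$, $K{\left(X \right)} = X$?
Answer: $328$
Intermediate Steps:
$u{\left(D \right)} = D$
$O{\left(M \right)} = 7 M$
$d{\left(v \right)} = - v$ ($d{\left(v \right)} = v \left(-3 + 2\right) = v \left(-1\right) = - v$)
$d{\left(O{\left(-5 \right)} \right)} + 293 = - 7 \left(-5\right) + 293 = \left(-1\right) \left(-35\right) + 293 = 35 + 293 = 328$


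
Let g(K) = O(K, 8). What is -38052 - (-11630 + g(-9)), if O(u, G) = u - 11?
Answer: -26402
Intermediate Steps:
O(u, G) = -11 + u
g(K) = -11 + K
-38052 - (-11630 + g(-9)) = -38052 - (-11630 + (-11 - 9)) = -38052 - (-11630 - 20) = -38052 - 1*(-11650) = -38052 + 11650 = -26402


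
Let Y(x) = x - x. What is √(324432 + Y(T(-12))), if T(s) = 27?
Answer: 12*√2253 ≈ 569.59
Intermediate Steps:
Y(x) = 0
√(324432 + Y(T(-12))) = √(324432 + 0) = √324432 = 12*√2253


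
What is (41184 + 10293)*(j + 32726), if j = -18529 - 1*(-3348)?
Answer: 903163965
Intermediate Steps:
j = -15181 (j = -18529 + 3348 = -15181)
(41184 + 10293)*(j + 32726) = (41184 + 10293)*(-15181 + 32726) = 51477*17545 = 903163965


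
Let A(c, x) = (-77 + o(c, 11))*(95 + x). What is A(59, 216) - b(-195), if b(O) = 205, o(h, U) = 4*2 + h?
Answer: -3315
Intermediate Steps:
o(h, U) = 8 + h
A(c, x) = (-69 + c)*(95 + x) (A(c, x) = (-77 + (8 + c))*(95 + x) = (-69 + c)*(95 + x))
A(59, 216) - b(-195) = (-6555 - 69*216 + 95*59 + 59*216) - 1*205 = (-6555 - 14904 + 5605 + 12744) - 205 = -3110 - 205 = -3315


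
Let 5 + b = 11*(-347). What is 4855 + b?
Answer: 1033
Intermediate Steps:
b = -3822 (b = -5 + 11*(-347) = -5 - 3817 = -3822)
4855 + b = 4855 - 3822 = 1033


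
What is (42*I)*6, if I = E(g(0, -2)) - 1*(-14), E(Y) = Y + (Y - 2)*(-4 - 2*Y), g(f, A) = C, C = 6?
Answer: -11088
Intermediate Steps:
g(f, A) = 6
E(Y) = Y + (-4 - 2*Y)*(-2 + Y) (E(Y) = Y + (-2 + Y)*(-4 - 2*Y) = Y + (-4 - 2*Y)*(-2 + Y))
I = -44 (I = (8 + 6 - 2*6**2) - 1*(-14) = (8 + 6 - 2*36) + 14 = (8 + 6 - 72) + 14 = -58 + 14 = -44)
(42*I)*6 = (42*(-44))*6 = -1848*6 = -11088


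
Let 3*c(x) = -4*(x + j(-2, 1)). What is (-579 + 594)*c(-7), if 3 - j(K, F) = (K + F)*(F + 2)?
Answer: 20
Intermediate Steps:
j(K, F) = 3 - (2 + F)*(F + K) (j(K, F) = 3 - (K + F)*(F + 2) = 3 - (F + K)*(2 + F) = 3 - (2 + F)*(F + K))
c(x) = -8 - 4*x/3 (c(x) = (-4*(x + (3 - 1*1² - 2*1 - 2*(-2) - 1*1*(-2))))/3 = (-4*(x + (3 - 1*1 - 2 + 4 + 2)))/3 = (-4*(x + (3 - 1 - 2 + 4 + 2)))/3 = (-4*(x + 6))/3 = (-4*(6 + x))/3 = (-24 - 4*x)/3 = -8 - 4*x/3)
(-579 + 594)*c(-7) = (-579 + 594)*(-8 - 4/3*(-7)) = 15*(-8 + 28/3) = 15*(4/3) = 20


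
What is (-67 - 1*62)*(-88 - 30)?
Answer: 15222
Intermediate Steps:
(-67 - 1*62)*(-88 - 30) = (-67 - 62)*(-118) = -129*(-118) = 15222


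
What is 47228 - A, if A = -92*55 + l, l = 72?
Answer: 52216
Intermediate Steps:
A = -4988 (A = -92*55 + 72 = -5060 + 72 = -4988)
47228 - A = 47228 - 1*(-4988) = 47228 + 4988 = 52216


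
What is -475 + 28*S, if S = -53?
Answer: -1959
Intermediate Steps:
-475 + 28*S = -475 + 28*(-53) = -475 - 1484 = -1959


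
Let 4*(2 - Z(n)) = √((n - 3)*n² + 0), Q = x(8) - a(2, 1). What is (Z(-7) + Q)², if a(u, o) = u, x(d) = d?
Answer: 267/8 - 28*I*√10 ≈ 33.375 - 88.544*I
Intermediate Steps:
Q = 6 (Q = 8 - 1*2 = 8 - 2 = 6)
Z(n) = 2 - √(n²*(-3 + n))/4 (Z(n) = 2 - √((n - 3)*n² + 0)/4 = 2 - √((-3 + n)*n² + 0)/4 = 2 - √(n²*(-3 + n) + 0)/4 = 2 - √(n²*(-3 + n))/4)
(Z(-7) + Q)² = ((2 - 7*√(-3 - 7)/4) + 6)² = ((2 - 7*I*√10/4) + 6)² = (8 - 7*I*√10/4)²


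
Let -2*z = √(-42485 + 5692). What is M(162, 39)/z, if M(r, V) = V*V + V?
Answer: 3120*I*√36793/36793 ≈ 16.266*I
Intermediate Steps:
M(r, V) = V + V² (M(r, V) = V² + V = V + V²)
z = -I*√36793/2 (z = -√(-42485 + 5692)/2 = -I*√36793/2 ≈ -95.907*I)
M(162, 39)/z = (39*(1 + 39))/((-I*√36793/2)) = (39*40)*(2*I*√36793/36793) = 1560*(2*I*√36793/36793) = 3120*I*√36793/36793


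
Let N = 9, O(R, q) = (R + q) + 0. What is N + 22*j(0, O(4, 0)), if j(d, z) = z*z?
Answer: 361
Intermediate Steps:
O(R, q) = R + q
j(d, z) = z²
N + 22*j(0, O(4, 0)) = 9 + 22*(4 + 0)² = 9 + 22*4² = 9 + 22*16 = 9 + 352 = 361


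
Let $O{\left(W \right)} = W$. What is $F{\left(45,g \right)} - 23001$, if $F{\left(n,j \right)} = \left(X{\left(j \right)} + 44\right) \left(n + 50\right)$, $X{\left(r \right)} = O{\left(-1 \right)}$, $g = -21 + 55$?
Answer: $-18916$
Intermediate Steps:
$g = 34$
$X{\left(r \right)} = -1$
$F{\left(n,j \right)} = 2150 + 43 n$ ($F{\left(n,j \right)} = \left(-1 + 44\right) \left(n + 50\right) = 43 \left(50 + n\right) = 2150 + 43 n$)
$F{\left(45,g \right)} - 23001 = \left(2150 + 43 \cdot 45\right) - 23001 = \left(2150 + 1935\right) - 23001 = 4085 - 23001 = -18916$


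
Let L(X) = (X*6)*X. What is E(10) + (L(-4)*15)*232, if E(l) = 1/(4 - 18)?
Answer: 4677119/14 ≈ 3.3408e+5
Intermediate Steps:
L(X) = 6*X² (L(X) = (6*X)*X = 6*X²)
E(l) = -1/14 (E(l) = 1/(-14) = -1/14)
E(10) + (L(-4)*15)*232 = -1/14 + ((6*(-4)²)*15)*232 = -1/14 + ((6*16)*15)*232 = -1/14 + (96*15)*232 = -1/14 + 1440*232 = -1/14 + 334080 = 4677119/14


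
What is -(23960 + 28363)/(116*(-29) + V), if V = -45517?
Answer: 52323/48881 ≈ 1.0704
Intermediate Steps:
-(23960 + 28363)/(116*(-29) + V) = -(23960 + 28363)/(116*(-29) - 45517) = -52323/(-3364 - 45517) = -52323/(-48881) = -52323*(-1)/48881 = -1*(-52323/48881) = 52323/48881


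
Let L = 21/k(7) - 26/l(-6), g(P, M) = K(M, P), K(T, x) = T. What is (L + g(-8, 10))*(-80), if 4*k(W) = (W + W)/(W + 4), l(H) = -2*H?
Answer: -17720/3 ≈ -5906.7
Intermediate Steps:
g(P, M) = M
k(W) = W/(2*(4 + W)) (k(W) = ((W + W)/(W + 4))/4 = ((2*W)/(4 + W))/4 = (2*W/(4 + W))/4 = W/(2*(4 + W)))
L = 383/6 (L = 21/(((½)*7/(4 + 7))) - 26/((-2*(-6))) = 21/(((½)*7/11)) - 26/12 = 21/(((½)*7*(1/11))) - 26*1/12 = 21/(7/22) - 13/6 = 21*(22/7) - 13/6 = 66 - 13/6 = 383/6 ≈ 63.833)
(L + g(-8, 10))*(-80) = (383/6 + 10)*(-80) = (443/6)*(-80) = -17720/3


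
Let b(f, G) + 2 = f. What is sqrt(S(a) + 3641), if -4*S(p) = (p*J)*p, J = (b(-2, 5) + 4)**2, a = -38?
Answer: sqrt(3641) ≈ 60.341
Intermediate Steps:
b(f, G) = -2 + f
J = 0 (J = ((-2 - 2) + 4)**2 = (-4 + 4)**2 = 0**2 = 0)
S(p) = 0 (S(p) = -p*0*p/4 = -0*p = -1/4*0 = 0)
sqrt(S(a) + 3641) = sqrt(0 + 3641) = sqrt(3641)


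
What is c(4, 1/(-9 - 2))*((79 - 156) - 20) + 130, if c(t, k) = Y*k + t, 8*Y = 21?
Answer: -20667/88 ≈ -234.85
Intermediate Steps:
Y = 21/8 (Y = (1/8)*21 = 21/8 ≈ 2.6250)
c(t, k) = t + 21*k/8 (c(t, k) = 21*k/8 + t = t + 21*k/8)
c(4, 1/(-9 - 2))*((79 - 156) - 20) + 130 = (4 + 21/(8*(-9 - 2)))*((79 - 156) - 20) + 130 = (4 + (21/8)/(-11))*(-77 - 20) + 130 = (4 + (21/8)*(-1/11))*(-97) + 130 = (4 - 21/88)*(-97) + 130 = (331/88)*(-97) + 130 = -32107/88 + 130 = -20667/88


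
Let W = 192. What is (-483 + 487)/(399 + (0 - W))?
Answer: 4/207 ≈ 0.019324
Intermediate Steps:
(-483 + 487)/(399 + (0 - W)) = (-483 + 487)/(399 + (0 - 1*192)) = 4/(399 + (0 - 192)) = 4/(399 - 192) = 4/207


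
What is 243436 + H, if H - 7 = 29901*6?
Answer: 422849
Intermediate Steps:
H = 179413 (H = 7 + 29901*6 = 7 + 179406 = 179413)
243436 + H = 243436 + 179413 = 422849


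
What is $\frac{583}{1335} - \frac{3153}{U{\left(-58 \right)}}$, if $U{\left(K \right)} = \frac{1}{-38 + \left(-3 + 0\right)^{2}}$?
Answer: $\frac{122068978}{1335} \approx 91437.0$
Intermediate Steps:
$U{\left(K \right)} = - \frac{1}{29}$ ($U{\left(K \right)} = \frac{1}{-38 + \left(-3\right)^{2}} = \frac{1}{-38 + 9} = \frac{1}{-29} = - \frac{1}{29}$)
$\frac{583}{1335} - \frac{3153}{U{\left(-58 \right)}} = \frac{583}{1335} - \frac{3153}{- \frac{1}{29}} = 583 \cdot \frac{1}{1335} - -91437 = \frac{583}{1335} + 91437 = \frac{122068978}{1335}$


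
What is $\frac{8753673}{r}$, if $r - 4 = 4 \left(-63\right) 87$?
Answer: $- \frac{8753673}{21920} \approx -399.35$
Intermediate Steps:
$r = -21920$ ($r = 4 + 4 \left(-63\right) 87 = 4 - 21924 = -21920$)
$\frac{8753673}{r} = \frac{8753673}{-21920} = 8753673 \left(- \frac{1}{21920}\right) = - \frac{8753673}{21920}$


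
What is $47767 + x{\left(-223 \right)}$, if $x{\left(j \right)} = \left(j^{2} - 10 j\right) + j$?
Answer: $99503$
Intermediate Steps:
$x{\left(j \right)} = j^{2} - 9 j$
$47767 + x{\left(-223 \right)} = 47767 - 223 \left(-9 - 223\right) = 47767 - -51736 = 47767 + 51736 = 99503$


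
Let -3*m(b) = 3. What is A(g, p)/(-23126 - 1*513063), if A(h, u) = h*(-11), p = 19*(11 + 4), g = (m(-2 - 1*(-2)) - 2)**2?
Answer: 99/536189 ≈ 0.00018464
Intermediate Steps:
m(b) = -1 (m(b) = -1/3*3 = -1)
g = 9 (g = (-1 - 2)**2 = (-3)**2 = 9)
p = 285 (p = 19*15 = 285)
A(h, u) = -11*h
A(g, p)/(-23126 - 1*513063) = (-11*9)/(-23126 - 1*513063) = -99/(-23126 - 513063) = -99/(-536189) = -99*(-1/536189) = 99/536189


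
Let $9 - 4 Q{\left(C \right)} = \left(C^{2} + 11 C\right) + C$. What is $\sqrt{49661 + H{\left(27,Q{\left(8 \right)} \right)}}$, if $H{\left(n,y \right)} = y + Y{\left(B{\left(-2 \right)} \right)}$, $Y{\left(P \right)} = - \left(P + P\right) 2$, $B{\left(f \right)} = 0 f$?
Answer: $\frac{\sqrt{198493}}{2} \approx 222.76$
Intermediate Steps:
$Q{\left(C \right)} = \frac{9}{4} - 3 C - \frac{C^{2}}{4}$ ($Q{\left(C \right)} = \frac{9}{4} - \frac{\left(C^{2} + 11 C\right) + C}{4} = \frac{9}{4} - \frac{C^{2} + 12 C}{4} = \frac{9}{4} - \left(3 C + \frac{C^{2}}{4}\right) = \frac{9}{4} - 3 C - \frac{C^{2}}{4}$)
$B{\left(f \right)} = 0$
$Y{\left(P \right)} = - 4 P$ ($Y{\left(P \right)} = - 2 P 2 = - 4 P$)
$H{\left(n,y \right)} = y$ ($H{\left(n,y \right)} = y - 0 = y + 0 = y$)
$\sqrt{49661 + H{\left(27,Q{\left(8 \right)} \right)}} = \sqrt{49661 - \left(\frac{87}{4} + 16\right)} = \sqrt{49661 - \frac{151}{4}} = \sqrt{\frac{198493}{4}} = \frac{\sqrt{198493}}{2}$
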